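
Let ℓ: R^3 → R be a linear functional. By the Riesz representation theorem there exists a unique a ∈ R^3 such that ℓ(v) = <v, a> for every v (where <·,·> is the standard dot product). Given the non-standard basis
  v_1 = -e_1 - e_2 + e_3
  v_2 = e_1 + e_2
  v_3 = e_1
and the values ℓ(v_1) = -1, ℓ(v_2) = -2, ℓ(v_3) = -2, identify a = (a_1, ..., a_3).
a = (-2, 0, -3)

Write a = (a_1, ..., a_3) in the standard basis. For each basis vector v_i, ℓ(v_i) = <v_i, a> is a linear equation in the a_j's. Collect the n equations into a matrix system V a = ℓ, where row i of V is v_i (expressed in the standard basis). Since V is invertible (lower-triangular with 1s on the diagonal, up to permutation), solve by back-substitution:
  V =
[[-1, -1, 1],
 [1, 1, 0],
 [1, 0, 0]]
  V a = (-1, -2, -2)
Solving gives a = (-2, 0, -3).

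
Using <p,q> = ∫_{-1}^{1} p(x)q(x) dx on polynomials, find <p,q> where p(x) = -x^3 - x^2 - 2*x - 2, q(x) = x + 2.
<p,q> = -166/15

Expand the product: p(x)·q(x) = -x^4 - 3*x^3 - 4*x^2 - 6*x - 4.
∫_{-1}^{1} of each monomial x^k gives [2/(k+1) if k even, 0 if k odd]. Integrating term-by-term (or equivalently evaluating the antiderivative F(x) = -x^5/5 - 3*x^4/4 - 4*x^3/3 - 3*x^2 - 4*x at the endpoints):
  F(1) − F(−1) = -557/60 − (107/60) = -166/15.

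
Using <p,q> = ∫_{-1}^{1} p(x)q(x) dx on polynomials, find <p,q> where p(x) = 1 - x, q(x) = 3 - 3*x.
<p,q> = 8

Expand the product: p(x)·q(x) = 3*x^2 - 6*x + 3.
∫_{-1}^{1} of each monomial x^k gives [2/(k+1) if k even, 0 if k odd]. Integrating term-by-term (or equivalently evaluating the antiderivative F(x) = x^3 - 3*x^2 + 3*x at the endpoints):
  F(1) − F(−1) = 1 − (-7) = 8.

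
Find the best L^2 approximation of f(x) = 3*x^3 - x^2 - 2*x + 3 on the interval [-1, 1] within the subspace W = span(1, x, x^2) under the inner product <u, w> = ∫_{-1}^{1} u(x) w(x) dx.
g(x) = -x^2 - x/5 + 3

The best approximation g ∈ W is the orthogonal projection of f onto W. Writing g = a_0 + a_1 x + a_2 x^2, the coefficients solve the normal equations G · a = b where
  G_{ij} = <φ_i, φ_j> and b_i = <f, φ_i>, with φ_0 = 1, φ_1 = x, φ_2 = x^2.
G =
  [2, 0, 2/3]
  [0, 2/3, 0]
  [2/3, 0, 2/5],
b = (16/3, -2/15, 8/5).
Solving gives a_0 = 3, a_1 = -1/5, a_2 = -1, so
  g(x) = -x^2 - x/5 + 3.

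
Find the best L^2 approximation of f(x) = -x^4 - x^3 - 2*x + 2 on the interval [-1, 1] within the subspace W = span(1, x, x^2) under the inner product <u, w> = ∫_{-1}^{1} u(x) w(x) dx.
g(x) = -6*x^2/7 - 13*x/5 + 73/35

The best approximation g ∈ W is the orthogonal projection of f onto W. Writing g = a_0 + a_1 x + a_2 x^2, the coefficients solve the normal equations G · a = b where
  G_{ij} = <φ_i, φ_j> and b_i = <f, φ_i>, with φ_0 = 1, φ_1 = x, φ_2 = x^2.
G =
  [2, 0, 2/3]
  [0, 2/3, 0]
  [2/3, 0, 2/5],
b = (18/5, -26/15, 22/21).
Solving gives a_0 = 73/35, a_1 = -13/5, a_2 = -6/7, so
  g(x) = -6*x^2/7 - 13*x/5 + 73/35.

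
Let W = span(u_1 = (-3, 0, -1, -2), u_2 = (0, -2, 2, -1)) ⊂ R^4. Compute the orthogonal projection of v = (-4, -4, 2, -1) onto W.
proj_W(v) = (-18/7, -26/9, 128/63, -199/63)

Set up U = [u_1 | ... | u_2] ∈ R^(4×2). The projector onto W = col(U) is P = U (U^T U)^(-1) U^T.
Compute U^T U =
  [14, 0]
  [0, 9],
and U^T v = (12, 13).
Solve U^T U · c = U^T v for the coefficients: c = (6/7, 13/9). The projection is proj_W(v) = U c.
Check: (v - proj_W(v)) · u_1 = 0  (should be 0).
Check: (v - proj_W(v)) · u_2 = 0  (should be 0).
Result: proj_W(v) = (-18/7, -26/9, 128/63, -199/63).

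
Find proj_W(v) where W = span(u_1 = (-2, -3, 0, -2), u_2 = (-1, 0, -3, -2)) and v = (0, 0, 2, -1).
proj_W(v) = (-12/101, -78/101, 120/101, 28/101)

Set up U = [u_1 | ... | u_2] ∈ R^(4×2). The projector onto W = col(U) is P = U (U^T U)^(-1) U^T.
Compute U^T U =
  [17, 6]
  [6, 14],
and U^T v = (2, -4).
Solve U^T U · c = U^T v for the coefficients: c = (26/101, -40/101). The projection is proj_W(v) = U c.
Check: (v - proj_W(v)) · u_1 = 0  (should be 0).
Check: (v - proj_W(v)) · u_2 = 0  (should be 0).
Result: proj_W(v) = (-12/101, -78/101, 120/101, 28/101).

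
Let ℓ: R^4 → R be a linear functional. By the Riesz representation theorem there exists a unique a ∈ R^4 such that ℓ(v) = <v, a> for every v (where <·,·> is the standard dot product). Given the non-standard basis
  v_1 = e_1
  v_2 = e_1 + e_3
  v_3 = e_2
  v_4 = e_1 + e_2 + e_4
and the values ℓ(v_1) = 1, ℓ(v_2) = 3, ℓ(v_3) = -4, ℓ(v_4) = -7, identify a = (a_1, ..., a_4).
a = (1, -4, 2, -4)

Write a = (a_1, ..., a_4) in the standard basis. For each basis vector v_i, ℓ(v_i) = <v_i, a> is a linear equation in the a_j's. Collect the n equations into a matrix system V a = ℓ, where row i of V is v_i (expressed in the standard basis). Since V is invertible (lower-triangular with 1s on the diagonal, up to permutation), solve by back-substitution:
  V =
[[1, 0, 0, 0],
 [1, 0, 1, 0],
 [0, 1, 0, 0],
 [1, 1, 0, 1]]
  V a = (1, 3, -4, -7)
Solving gives a = (1, -4, 2, -4).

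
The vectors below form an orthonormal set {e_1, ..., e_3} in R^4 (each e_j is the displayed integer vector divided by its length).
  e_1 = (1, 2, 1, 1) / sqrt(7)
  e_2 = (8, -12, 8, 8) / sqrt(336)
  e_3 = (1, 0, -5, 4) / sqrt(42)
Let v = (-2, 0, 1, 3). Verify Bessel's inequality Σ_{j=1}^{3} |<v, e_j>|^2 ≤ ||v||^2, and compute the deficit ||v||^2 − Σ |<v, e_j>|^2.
Σ |<v, e_j>|^2 = 27/14; ||v||^2 = 14; deficit = 169/14

Write each e_j = u_j / sqrt(<u_j, u_j>) where u_j is the displayed integer vector. Then <v, e_j> = <v, u_j> / sqrt(<u_j, u_j>), so |<v, e_j>|^2 = <v, u_j>^2 / <u_j, u_j>.
Coefficients: <v, e_1> = 2/sqrt(7), <v, e_2> = 16/sqrt(336), <v, e_3> = 5/sqrt(42).
Square and sum: Σ |<v, e_j>|^2 = 27/14.
Compute ||v||^2 = v·v = 14.
Deficit = 14 − 27/14 = 169/14 ≥ 0, confirming Bessel's inequality. (The deficit equals ||v − Σ <v,e_j> e_j||^2, the squared distance from v to span{e_j}.)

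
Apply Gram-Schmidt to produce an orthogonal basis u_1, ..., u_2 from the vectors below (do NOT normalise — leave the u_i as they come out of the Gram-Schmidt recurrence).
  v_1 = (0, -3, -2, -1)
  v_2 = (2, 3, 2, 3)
Orthogonal basis:
  u_1 = (0, -3, -2, -1)
  u_2 = (2, -3/7, -2/7, 13/7)

Apply the Gram-Schmidt recurrence
  u_1 = v_1
  u_i = v_i − Σ_{j<i} ((v_i · u_j) / (u_j · u_j)) · u_j.

Step by step this gives:
  u_1 = (0, -3, -2, -1)
  u_2 = (2, -3/7, -2/7, 13/7)

Orthogonality check:
  u_2 · u_1 = 0 (should be 0)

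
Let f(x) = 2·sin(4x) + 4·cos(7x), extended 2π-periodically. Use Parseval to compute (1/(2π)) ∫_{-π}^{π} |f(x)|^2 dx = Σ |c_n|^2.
Σ |c_n|^2 = 10

Expand |f|^2 and use orthogonality of {sin(nx), cos(mx)} on [-π, π]:
  ∫_{-π}^{π} sin(nx)^2 dx = π, ∫ cos(mx)^2 dx = π, and cross terms integrate to 0.
So ∫_{-π}^{π} f(x)^2 dx = 2^2 · π + 4^2 · π = (4 + 16)π.
Divide by 2π: (4 + 16)/2 = 10.
By Parseval, this equals Σ |c_n|^2.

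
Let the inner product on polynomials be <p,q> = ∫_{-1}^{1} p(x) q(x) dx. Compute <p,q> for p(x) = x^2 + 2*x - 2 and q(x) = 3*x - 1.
<p,q> = 22/3

Expand the product: p(x)·q(x) = 3*x^3 + 5*x^2 - 8*x + 2.
∫_{-1}^{1} of each monomial x^k gives [2/(k+1) if k even, 0 if k odd]. Integrating term-by-term (or equivalently evaluating the antiderivative F(x) = 3*x^4/4 + 5*x^3/3 - 4*x^2 + 2*x at the endpoints):
  F(1) − F(−1) = 5/12 − (-83/12) = 22/3.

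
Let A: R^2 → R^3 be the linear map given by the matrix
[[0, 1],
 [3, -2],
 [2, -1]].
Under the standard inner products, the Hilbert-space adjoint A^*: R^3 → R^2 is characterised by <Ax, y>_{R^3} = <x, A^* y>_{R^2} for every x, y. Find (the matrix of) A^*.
A^* = A^T =
[[0, 3, 2],
 [1, -2, -1]]

For real matrices with standard dot products, the defining identity <Ax, y> = <x, A^* y> gives (Ax)^T y = x^T (A^*) y, i.e. x^T A^T y = x^T (A^*) y. Since this holds for all x, y, we must have A^* = A^T. Therefore
A^* =
[[0, 3, 2],
 [1, -2, -1]].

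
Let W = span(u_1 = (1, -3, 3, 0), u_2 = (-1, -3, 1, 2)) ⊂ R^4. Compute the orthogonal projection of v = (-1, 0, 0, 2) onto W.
proj_W(v) = (-44/41, -27/41, -26/41, 53/41)

Set up U = [u_1 | ... | u_2] ∈ R^(4×2). The projector onto W = col(U) is P = U (U^T U)^(-1) U^T.
Compute U^T U =
  [19, 11]
  [11, 15],
and U^T v = (-1, 5).
Solve U^T U · c = U^T v for the coefficients: c = (-35/82, 53/82). The projection is proj_W(v) = U c.
Check: (v - proj_W(v)) · u_1 = 0  (should be 0).
Check: (v - proj_W(v)) · u_2 = 0  (should be 0).
Result: proj_W(v) = (-44/41, -27/41, -26/41, 53/41).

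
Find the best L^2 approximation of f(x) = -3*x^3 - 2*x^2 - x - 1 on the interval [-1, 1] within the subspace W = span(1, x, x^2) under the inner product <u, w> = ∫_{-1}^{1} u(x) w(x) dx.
g(x) = -2*x^2 - 14*x/5 - 1

The best approximation g ∈ W is the orthogonal projection of f onto W. Writing g = a_0 + a_1 x + a_2 x^2, the coefficients solve the normal equations G · a = b where
  G_{ij} = <φ_i, φ_j> and b_i = <f, φ_i>, with φ_0 = 1, φ_1 = x, φ_2 = x^2.
G =
  [2, 0, 2/3]
  [0, 2/3, 0]
  [2/3, 0, 2/5],
b = (-10/3, -28/15, -22/15).
Solving gives a_0 = -1, a_1 = -14/5, a_2 = -2, so
  g(x) = -2*x^2 - 14*x/5 - 1.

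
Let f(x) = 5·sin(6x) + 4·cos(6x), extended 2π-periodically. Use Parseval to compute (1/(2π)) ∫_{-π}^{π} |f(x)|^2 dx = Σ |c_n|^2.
Σ |c_n|^2 = 41/2

Expand |f|^2 and use orthogonality of {sin(nx), cos(mx)} on [-π, π]:
  ∫_{-π}^{π} sin(nx)^2 dx = π, ∫ cos(mx)^2 dx = π, and cross terms integrate to 0.
So ∫_{-π}^{π} f(x)^2 dx = 5^2 · π + 4^2 · π = (25 + 16)π.
Divide by 2π: (25 + 16)/2 = 41/2.
By Parseval, this equals Σ |c_n|^2.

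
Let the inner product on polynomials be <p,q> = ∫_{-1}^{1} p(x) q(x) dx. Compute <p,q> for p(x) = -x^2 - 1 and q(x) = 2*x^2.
<p,q> = -32/15

Expand the product: p(x)·q(x) = -2*x^4 - 2*x^2.
∫_{-1}^{1} of each monomial x^k gives [2/(k+1) if k even, 0 if k odd]. Integrating term-by-term (or equivalently evaluating the antiderivative F(x) = -2*x^5/5 - 2*x^3/3 at the endpoints):
  F(1) − F(−1) = -16/15 − (16/15) = -32/15.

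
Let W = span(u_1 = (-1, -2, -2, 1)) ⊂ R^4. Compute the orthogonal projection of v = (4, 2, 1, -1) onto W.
proj_W(v) = (11/10, 11/5, 11/5, -11/10)

Set up U = [u_1 | ... | u_1] ∈ R^(4×1). The projector onto W = col(U) is P = U (U^T U)^(-1) U^T.
Compute U^T U =
  [10],
and U^T v = (-11).
Solve U^T U · c = U^T v for the coefficients: c = (-11/10). The projection is proj_W(v) = U c.
Check: (v - proj_W(v)) · u_1 = 0  (should be 0).
Result: proj_W(v) = (11/10, 11/5, 11/5, -11/10).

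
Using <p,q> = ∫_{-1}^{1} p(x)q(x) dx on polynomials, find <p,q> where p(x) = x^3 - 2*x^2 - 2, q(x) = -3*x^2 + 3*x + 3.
<p,q> = -42/5

Expand the product: p(x)·q(x) = -3*x^5 + 9*x^4 - 3*x^3 - 6*x - 6.
∫_{-1}^{1} of each monomial x^k gives [2/(k+1) if k even, 0 if k odd]. Integrating term-by-term (or equivalently evaluating the antiderivative F(x) = -x^6/2 + 9*x^5/5 - 3*x^4/4 - 3*x^2 - 6*x at the endpoints):
  F(1) − F(−1) = -169/20 − (-1/20) = -42/5.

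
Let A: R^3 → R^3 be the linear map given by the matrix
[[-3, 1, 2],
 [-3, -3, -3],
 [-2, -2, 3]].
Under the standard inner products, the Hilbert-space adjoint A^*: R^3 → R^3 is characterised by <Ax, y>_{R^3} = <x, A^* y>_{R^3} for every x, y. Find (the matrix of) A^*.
A^* = A^T =
[[-3, -3, -2],
 [1, -3, -2],
 [2, -3, 3]]

For real matrices with standard dot products, the defining identity <Ax, y> = <x, A^* y> gives (Ax)^T y = x^T (A^*) y, i.e. x^T A^T y = x^T (A^*) y. Since this holds for all x, y, we must have A^* = A^T. Therefore
A^* =
[[-3, -3, -2],
 [1, -3, -2],
 [2, -3, 3]].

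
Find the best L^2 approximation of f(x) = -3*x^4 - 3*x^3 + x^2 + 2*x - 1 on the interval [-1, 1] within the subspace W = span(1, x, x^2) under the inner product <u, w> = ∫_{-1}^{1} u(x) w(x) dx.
g(x) = -11*x^2/7 + x/5 - 26/35

The best approximation g ∈ W is the orthogonal projection of f onto W. Writing g = a_0 + a_1 x + a_2 x^2, the coefficients solve the normal equations G · a = b where
  G_{ij} = <φ_i, φ_j> and b_i = <f, φ_i>, with φ_0 = 1, φ_1 = x, φ_2 = x^2.
G =
  [2, 0, 2/3]
  [0, 2/3, 0]
  [2/3, 0, 2/5],
b = (-38/15, 2/15, -118/105).
Solving gives a_0 = -26/35, a_1 = 1/5, a_2 = -11/7, so
  g(x) = -11*x^2/7 + x/5 - 26/35.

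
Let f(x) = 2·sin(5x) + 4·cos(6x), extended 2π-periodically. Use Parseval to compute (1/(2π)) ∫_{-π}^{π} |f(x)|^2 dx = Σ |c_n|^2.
Σ |c_n|^2 = 10

Expand |f|^2 and use orthogonality of {sin(nx), cos(mx)} on [-π, π]:
  ∫_{-π}^{π} sin(nx)^2 dx = π, ∫ cos(mx)^2 dx = π, and cross terms integrate to 0.
So ∫_{-π}^{π} f(x)^2 dx = 2^2 · π + 4^2 · π = (4 + 16)π.
Divide by 2π: (4 + 16)/2 = 10.
By Parseval, this equals Σ |c_n|^2.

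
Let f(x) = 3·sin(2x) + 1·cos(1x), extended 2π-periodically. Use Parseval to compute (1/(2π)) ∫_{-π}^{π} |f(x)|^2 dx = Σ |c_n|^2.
Σ |c_n|^2 = 5

Expand |f|^2 and use orthogonality of {sin(nx), cos(mx)} on [-π, π]:
  ∫_{-π}^{π} sin(nx)^2 dx = π, ∫ cos(mx)^2 dx = π, and cross terms integrate to 0.
So ∫_{-π}^{π} f(x)^2 dx = 3^2 · π + 1^2 · π = (9 + 1)π.
Divide by 2π: (9 + 1)/2 = 5.
By Parseval, this equals Σ |c_n|^2.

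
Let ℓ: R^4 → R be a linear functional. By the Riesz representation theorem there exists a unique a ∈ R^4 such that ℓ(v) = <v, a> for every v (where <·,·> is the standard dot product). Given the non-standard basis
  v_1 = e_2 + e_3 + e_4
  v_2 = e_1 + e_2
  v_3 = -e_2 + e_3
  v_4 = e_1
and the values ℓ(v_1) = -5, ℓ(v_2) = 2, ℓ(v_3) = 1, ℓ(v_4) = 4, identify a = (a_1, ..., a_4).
a = (4, -2, -1, -2)

Write a = (a_1, ..., a_4) in the standard basis. For each basis vector v_i, ℓ(v_i) = <v_i, a> is a linear equation in the a_j's. Collect the n equations into a matrix system V a = ℓ, where row i of V is v_i (expressed in the standard basis). Since V is invertible (lower-triangular with 1s on the diagonal, up to permutation), solve by back-substitution:
  V =
[[0, 1, 1, 1],
 [1, 1, 0, 0],
 [0, -1, 1, 0],
 [1, 0, 0, 0]]
  V a = (-5, 2, 1, 4)
Solving gives a = (4, -2, -1, -2).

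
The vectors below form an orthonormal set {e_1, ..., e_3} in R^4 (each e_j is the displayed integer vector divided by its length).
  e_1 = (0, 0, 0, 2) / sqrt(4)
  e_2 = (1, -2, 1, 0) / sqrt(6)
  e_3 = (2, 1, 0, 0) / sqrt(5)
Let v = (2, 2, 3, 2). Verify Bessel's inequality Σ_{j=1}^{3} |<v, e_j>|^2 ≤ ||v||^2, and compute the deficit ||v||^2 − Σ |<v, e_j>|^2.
Σ |<v, e_j>|^2 = 341/30; ||v||^2 = 21; deficit = 289/30

Write each e_j = u_j / sqrt(<u_j, u_j>) where u_j is the displayed integer vector. Then <v, e_j> = <v, u_j> / sqrt(<u_j, u_j>), so |<v, e_j>|^2 = <v, u_j>^2 / <u_j, u_j>.
Coefficients: <v, e_1> = 4/sqrt(4), <v, e_2> = 1/sqrt(6), <v, e_3> = 6/sqrt(5).
Square and sum: Σ |<v, e_j>|^2 = 341/30.
Compute ||v||^2 = v·v = 21.
Deficit = 21 − 341/30 = 289/30 ≥ 0, confirming Bessel's inequality. (The deficit equals ||v − Σ <v,e_j> e_j||^2, the squared distance from v to span{e_j}.)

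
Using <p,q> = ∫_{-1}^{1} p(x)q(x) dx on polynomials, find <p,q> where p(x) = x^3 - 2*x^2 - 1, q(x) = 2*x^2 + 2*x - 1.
<p,q> = 6/5

Expand the product: p(x)·q(x) = 2*x^5 - 2*x^4 - 5*x^3 - 2*x + 1.
∫_{-1}^{1} of each monomial x^k gives [2/(k+1) if k even, 0 if k odd]. Integrating term-by-term (or equivalently evaluating the antiderivative F(x) = x^6/3 - 2*x^5/5 - 5*x^4/4 - x^2 + x at the endpoints):
  F(1) − F(−1) = -79/60 − (-151/60) = 6/5.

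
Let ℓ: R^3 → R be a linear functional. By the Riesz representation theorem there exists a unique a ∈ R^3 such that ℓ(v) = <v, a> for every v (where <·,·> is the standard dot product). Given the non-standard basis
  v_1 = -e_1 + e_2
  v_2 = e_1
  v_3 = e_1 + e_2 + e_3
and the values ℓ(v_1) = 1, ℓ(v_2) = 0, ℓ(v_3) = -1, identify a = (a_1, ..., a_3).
a = (0, 1, -2)

Write a = (a_1, ..., a_3) in the standard basis. For each basis vector v_i, ℓ(v_i) = <v_i, a> is a linear equation in the a_j's. Collect the n equations into a matrix system V a = ℓ, where row i of V is v_i (expressed in the standard basis). Since V is invertible (lower-triangular with 1s on the diagonal, up to permutation), solve by back-substitution:
  V =
[[-1, 1, 0],
 [1, 0, 0],
 [1, 1, 1]]
  V a = (1, 0, -1)
Solving gives a = (0, 1, -2).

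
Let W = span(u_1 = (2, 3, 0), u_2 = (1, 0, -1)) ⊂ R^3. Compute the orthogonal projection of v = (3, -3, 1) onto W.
proj_W(v) = (6/11, -15/11, -16/11)

Set up U = [u_1 | ... | u_2] ∈ R^(3×2). The projector onto W = col(U) is P = U (U^T U)^(-1) U^T.
Compute U^T U =
  [13, 2]
  [2, 2],
and U^T v = (-3, 2).
Solve U^T U · c = U^T v for the coefficients: c = (-5/11, 16/11). The projection is proj_W(v) = U c.
Check: (v - proj_W(v)) · u_1 = 0  (should be 0).
Check: (v - proj_W(v)) · u_2 = 0  (should be 0).
Result: proj_W(v) = (6/11, -15/11, -16/11).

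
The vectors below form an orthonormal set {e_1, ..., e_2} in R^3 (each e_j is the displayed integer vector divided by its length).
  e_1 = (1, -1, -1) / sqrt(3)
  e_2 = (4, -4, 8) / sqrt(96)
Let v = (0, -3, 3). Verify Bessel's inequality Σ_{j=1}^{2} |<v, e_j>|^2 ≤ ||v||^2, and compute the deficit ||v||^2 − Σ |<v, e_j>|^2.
Σ |<v, e_j>|^2 = 27/2; ||v||^2 = 18; deficit = 9/2

Write each e_j = u_j / sqrt(<u_j, u_j>) where u_j is the displayed integer vector. Then <v, e_j> = <v, u_j> / sqrt(<u_j, u_j>), so |<v, e_j>|^2 = <v, u_j>^2 / <u_j, u_j>.
Coefficients: <v, e_1> = 0/sqrt(3), <v, e_2> = 36/sqrt(96).
Square and sum: Σ |<v, e_j>|^2 = 27/2.
Compute ||v||^2 = v·v = 18.
Deficit = 18 − 27/2 = 9/2 ≥ 0, confirming Bessel's inequality. (The deficit equals ||v − Σ <v,e_j> e_j||^2, the squared distance from v to span{e_j}.)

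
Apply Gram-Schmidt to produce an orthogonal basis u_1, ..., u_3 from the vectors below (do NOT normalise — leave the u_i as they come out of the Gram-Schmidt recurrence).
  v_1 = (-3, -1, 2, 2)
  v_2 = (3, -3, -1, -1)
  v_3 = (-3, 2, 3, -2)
Orthogonal basis:
  u_1 = (-3, -1, 2, 2)
  u_2 = (4/3, -32/9, 1/9, 1/9)
  u_3 = (-63/130, -27/130, 271/130, -379/130)

Apply the Gram-Schmidt recurrence
  u_1 = v_1
  u_i = v_i − Σ_{j<i} ((v_i · u_j) / (u_j · u_j)) · u_j.

Step by step this gives:
  u_1 = (-3, -1, 2, 2)
  u_2 = (4/3, -32/9, 1/9, 1/9)
  u_3 = (-63/130, -27/130, 271/130, -379/130)

Orthogonality check:
  u_2 · u_1 = 0 (should be 0)
  u_3 · u_1 = 0 (should be 0)
  u_3 · u_2 = 0 (should be 0)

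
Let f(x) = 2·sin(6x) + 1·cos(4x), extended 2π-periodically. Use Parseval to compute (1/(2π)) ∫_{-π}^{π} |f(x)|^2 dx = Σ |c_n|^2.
Σ |c_n|^2 = 5/2

Expand |f|^2 and use orthogonality of {sin(nx), cos(mx)} on [-π, π]:
  ∫_{-π}^{π} sin(nx)^2 dx = π, ∫ cos(mx)^2 dx = π, and cross terms integrate to 0.
So ∫_{-π}^{π} f(x)^2 dx = 2^2 · π + 1^2 · π = (4 + 1)π.
Divide by 2π: (4 + 1)/2 = 5/2.
By Parseval, this equals Σ |c_n|^2.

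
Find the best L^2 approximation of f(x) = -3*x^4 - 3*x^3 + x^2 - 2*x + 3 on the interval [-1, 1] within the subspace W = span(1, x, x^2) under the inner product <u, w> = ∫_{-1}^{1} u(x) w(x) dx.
g(x) = -11*x^2/7 - 19*x/5 + 114/35

The best approximation g ∈ W is the orthogonal projection of f onto W. Writing g = a_0 + a_1 x + a_2 x^2, the coefficients solve the normal equations G · a = b where
  G_{ij} = <φ_i, φ_j> and b_i = <f, φ_i>, with φ_0 = 1, φ_1 = x, φ_2 = x^2.
G =
  [2, 0, 2/3]
  [0, 2/3, 0]
  [2/3, 0, 2/5],
b = (82/15, -38/15, 54/35).
Solving gives a_0 = 114/35, a_1 = -19/5, a_2 = -11/7, so
  g(x) = -11*x^2/7 - 19*x/5 + 114/35.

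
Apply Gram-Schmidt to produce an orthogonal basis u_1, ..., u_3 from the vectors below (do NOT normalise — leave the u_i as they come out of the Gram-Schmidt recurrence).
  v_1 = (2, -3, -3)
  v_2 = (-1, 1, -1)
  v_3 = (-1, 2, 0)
Orthogonal basis:
  u_1 = (2, -3, -3)
  u_2 = (-9/11, 8/11, -14/11)
  u_3 = (12/31, 10/31, -2/31)

Apply the Gram-Schmidt recurrence
  u_1 = v_1
  u_i = v_i − Σ_{j<i} ((v_i · u_j) / (u_j · u_j)) · u_j.

Step by step this gives:
  u_1 = (2, -3, -3)
  u_2 = (-9/11, 8/11, -14/11)
  u_3 = (12/31, 10/31, -2/31)

Orthogonality check:
  u_2 · u_1 = 0 (should be 0)
  u_3 · u_1 = 0 (should be 0)
  u_3 · u_2 = 0 (should be 0)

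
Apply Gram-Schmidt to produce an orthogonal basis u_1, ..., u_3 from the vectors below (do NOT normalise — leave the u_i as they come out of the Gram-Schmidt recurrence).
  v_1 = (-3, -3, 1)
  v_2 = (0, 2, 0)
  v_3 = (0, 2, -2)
Orthogonal basis:
  u_1 = (-3, -3, 1)
  u_2 = (-18/19, 20/19, 6/19)
  u_3 = (-3/5, 0, -9/5)

Apply the Gram-Schmidt recurrence
  u_1 = v_1
  u_i = v_i − Σ_{j<i} ((v_i · u_j) / (u_j · u_j)) · u_j.

Step by step this gives:
  u_1 = (-3, -3, 1)
  u_2 = (-18/19, 20/19, 6/19)
  u_3 = (-3/5, 0, -9/5)

Orthogonality check:
  u_2 · u_1 = 0 (should be 0)
  u_3 · u_1 = 0 (should be 0)
  u_3 · u_2 = 0 (should be 0)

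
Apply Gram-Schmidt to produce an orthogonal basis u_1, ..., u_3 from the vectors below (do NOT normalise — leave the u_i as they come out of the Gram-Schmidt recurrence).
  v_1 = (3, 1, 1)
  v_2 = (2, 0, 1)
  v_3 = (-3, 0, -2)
Orthogonal basis:
  u_1 = (3, 1, 1)
  u_2 = (1/11, -7/11, 4/11)
  u_3 = (1/6, -1/6, -1/3)

Apply the Gram-Schmidt recurrence
  u_1 = v_1
  u_i = v_i − Σ_{j<i} ((v_i · u_j) / (u_j · u_j)) · u_j.

Step by step this gives:
  u_1 = (3, 1, 1)
  u_2 = (1/11, -7/11, 4/11)
  u_3 = (1/6, -1/6, -1/3)

Orthogonality check:
  u_2 · u_1 = 0 (should be 0)
  u_3 · u_1 = 0 (should be 0)
  u_3 · u_2 = 0 (should be 0)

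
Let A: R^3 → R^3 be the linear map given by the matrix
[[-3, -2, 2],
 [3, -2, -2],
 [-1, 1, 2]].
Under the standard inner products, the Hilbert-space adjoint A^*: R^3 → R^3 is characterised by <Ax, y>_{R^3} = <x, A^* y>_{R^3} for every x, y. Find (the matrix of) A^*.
A^* = A^T =
[[-3, 3, -1],
 [-2, -2, 1],
 [2, -2, 2]]

For real matrices with standard dot products, the defining identity <Ax, y> = <x, A^* y> gives (Ax)^T y = x^T (A^*) y, i.e. x^T A^T y = x^T (A^*) y. Since this holds for all x, y, we must have A^* = A^T. Therefore
A^* =
[[-3, 3, -1],
 [-2, -2, 1],
 [2, -2, 2]].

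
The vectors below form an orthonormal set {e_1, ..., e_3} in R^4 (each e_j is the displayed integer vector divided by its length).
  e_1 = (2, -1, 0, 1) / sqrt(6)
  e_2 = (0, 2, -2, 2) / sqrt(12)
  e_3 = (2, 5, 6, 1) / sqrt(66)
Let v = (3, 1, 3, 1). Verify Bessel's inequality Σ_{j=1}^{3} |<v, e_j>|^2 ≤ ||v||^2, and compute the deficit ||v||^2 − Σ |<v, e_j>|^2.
Σ |<v, e_j>|^2 = 659/33; ||v||^2 = 20; deficit = 1/33

Write each e_j = u_j / sqrt(<u_j, u_j>) where u_j is the displayed integer vector. Then <v, e_j> = <v, u_j> / sqrt(<u_j, u_j>), so |<v, e_j>|^2 = <v, u_j>^2 / <u_j, u_j>.
Coefficients: <v, e_1> = 6/sqrt(6), <v, e_2> = -2/sqrt(12), <v, e_3> = 30/sqrt(66).
Square and sum: Σ |<v, e_j>|^2 = 659/33.
Compute ||v||^2 = v·v = 20.
Deficit = 20 − 659/33 = 1/33 ≥ 0, confirming Bessel's inequality. (The deficit equals ||v − Σ <v,e_j> e_j||^2, the squared distance from v to span{e_j}.)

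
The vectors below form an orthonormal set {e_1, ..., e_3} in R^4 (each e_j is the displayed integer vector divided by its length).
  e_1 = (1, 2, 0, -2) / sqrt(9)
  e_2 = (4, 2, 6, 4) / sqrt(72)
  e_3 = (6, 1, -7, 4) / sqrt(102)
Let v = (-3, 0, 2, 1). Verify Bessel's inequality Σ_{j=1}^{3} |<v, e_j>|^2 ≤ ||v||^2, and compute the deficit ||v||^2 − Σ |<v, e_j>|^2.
Σ |<v, e_j>|^2 = 545/51; ||v||^2 = 14; deficit = 169/51

Write each e_j = u_j / sqrt(<u_j, u_j>) where u_j is the displayed integer vector. Then <v, e_j> = <v, u_j> / sqrt(<u_j, u_j>), so |<v, e_j>|^2 = <v, u_j>^2 / <u_j, u_j>.
Coefficients: <v, e_1> = -5/sqrt(9), <v, e_2> = 4/sqrt(72), <v, e_3> = -28/sqrt(102).
Square and sum: Σ |<v, e_j>|^2 = 545/51.
Compute ||v||^2 = v·v = 14.
Deficit = 14 − 545/51 = 169/51 ≥ 0, confirming Bessel's inequality. (The deficit equals ||v − Σ <v,e_j> e_j||^2, the squared distance from v to span{e_j}.)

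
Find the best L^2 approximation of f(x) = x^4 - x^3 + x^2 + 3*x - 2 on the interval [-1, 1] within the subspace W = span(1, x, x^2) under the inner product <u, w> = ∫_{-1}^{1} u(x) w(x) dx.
g(x) = 13*x^2/7 + 12*x/5 - 73/35

The best approximation g ∈ W is the orthogonal projection of f onto W. Writing g = a_0 + a_1 x + a_2 x^2, the coefficients solve the normal equations G · a = b where
  G_{ij} = <φ_i, φ_j> and b_i = <f, φ_i>, with φ_0 = 1, φ_1 = x, φ_2 = x^2.
G =
  [2, 0, 2/3]
  [0, 2/3, 0]
  [2/3, 0, 2/5],
b = (-44/15, 8/5, -68/105).
Solving gives a_0 = -73/35, a_1 = 12/5, a_2 = 13/7, so
  g(x) = 13*x^2/7 + 12*x/5 - 73/35.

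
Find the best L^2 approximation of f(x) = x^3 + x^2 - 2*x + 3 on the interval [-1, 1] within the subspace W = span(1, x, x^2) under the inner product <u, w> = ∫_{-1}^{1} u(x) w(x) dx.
g(x) = x^2 - 7*x/5 + 3

The best approximation g ∈ W is the orthogonal projection of f onto W. Writing g = a_0 + a_1 x + a_2 x^2, the coefficients solve the normal equations G · a = b where
  G_{ij} = <φ_i, φ_j> and b_i = <f, φ_i>, with φ_0 = 1, φ_1 = x, φ_2 = x^2.
G =
  [2, 0, 2/3]
  [0, 2/3, 0]
  [2/3, 0, 2/5],
b = (20/3, -14/15, 12/5).
Solving gives a_0 = 3, a_1 = -7/5, a_2 = 1, so
  g(x) = x^2 - 7*x/5 + 3.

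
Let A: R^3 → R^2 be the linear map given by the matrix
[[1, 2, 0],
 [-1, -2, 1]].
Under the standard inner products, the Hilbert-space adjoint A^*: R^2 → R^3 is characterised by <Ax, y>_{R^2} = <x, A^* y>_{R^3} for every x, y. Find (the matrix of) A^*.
A^* = A^T =
[[1, -1],
 [2, -2],
 [0, 1]]

For real matrices with standard dot products, the defining identity <Ax, y> = <x, A^* y> gives (Ax)^T y = x^T (A^*) y, i.e. x^T A^T y = x^T (A^*) y. Since this holds for all x, y, we must have A^* = A^T. Therefore
A^* =
[[1, -1],
 [2, -2],
 [0, 1]].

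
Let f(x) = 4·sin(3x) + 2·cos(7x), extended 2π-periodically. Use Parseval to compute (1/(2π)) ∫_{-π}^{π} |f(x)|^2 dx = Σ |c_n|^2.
Σ |c_n|^2 = 10

Expand |f|^2 and use orthogonality of {sin(nx), cos(mx)} on [-π, π]:
  ∫_{-π}^{π} sin(nx)^2 dx = π, ∫ cos(mx)^2 dx = π, and cross terms integrate to 0.
So ∫_{-π}^{π} f(x)^2 dx = 4^2 · π + 2^2 · π = (16 + 4)π.
Divide by 2π: (16 + 4)/2 = 10.
By Parseval, this equals Σ |c_n|^2.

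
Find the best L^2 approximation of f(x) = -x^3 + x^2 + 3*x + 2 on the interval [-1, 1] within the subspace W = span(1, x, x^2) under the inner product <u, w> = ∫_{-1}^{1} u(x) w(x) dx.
g(x) = x^2 + 12*x/5 + 2

The best approximation g ∈ W is the orthogonal projection of f onto W. Writing g = a_0 + a_1 x + a_2 x^2, the coefficients solve the normal equations G · a = b where
  G_{ij} = <φ_i, φ_j> and b_i = <f, φ_i>, with φ_0 = 1, φ_1 = x, φ_2 = x^2.
G =
  [2, 0, 2/3]
  [0, 2/3, 0]
  [2/3, 0, 2/5],
b = (14/3, 8/5, 26/15).
Solving gives a_0 = 2, a_1 = 12/5, a_2 = 1, so
  g(x) = x^2 + 12*x/5 + 2.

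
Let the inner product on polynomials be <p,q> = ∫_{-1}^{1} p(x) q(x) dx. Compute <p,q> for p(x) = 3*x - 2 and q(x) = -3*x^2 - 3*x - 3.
<p,q> = 10

Expand the product: p(x)·q(x) = -9*x^3 - 3*x^2 - 3*x + 6.
∫_{-1}^{1} of each monomial x^k gives [2/(k+1) if k even, 0 if k odd]. Integrating term-by-term (or equivalently evaluating the antiderivative F(x) = -9*x^4/4 - x^3 - 3*x^2/2 + 6*x at the endpoints):
  F(1) − F(−1) = 5/4 − (-35/4) = 10.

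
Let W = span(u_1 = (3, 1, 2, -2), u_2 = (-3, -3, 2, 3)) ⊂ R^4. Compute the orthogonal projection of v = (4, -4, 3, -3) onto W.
proj_W(v) = (528/181, -50/181, 804/181, -239/181)

Set up U = [u_1 | ... | u_2] ∈ R^(4×2). The projector onto W = col(U) is P = U (U^T U)^(-1) U^T.
Compute U^T U =
  [18, -14]
  [-14, 31],
and U^T v = (20, -3).
Solve U^T U · c = U^T v for the coefficients: c = (289/181, 113/181). The projection is proj_W(v) = U c.
Check: (v - proj_W(v)) · u_1 = 0  (should be 0).
Check: (v - proj_W(v)) · u_2 = 0  (should be 0).
Result: proj_W(v) = (528/181, -50/181, 804/181, -239/181).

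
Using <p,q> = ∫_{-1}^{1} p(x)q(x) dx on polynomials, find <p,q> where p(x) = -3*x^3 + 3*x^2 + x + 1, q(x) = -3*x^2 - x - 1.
<p,q> = -136/15

Expand the product: p(x)·q(x) = 9*x^5 - 6*x^4 - 3*x^3 - 7*x^2 - 2*x - 1.
∫_{-1}^{1} of each monomial x^k gives [2/(k+1) if k even, 0 if k odd]. Integrating term-by-term (or equivalently evaluating the antiderivative F(x) = 3*x^6/2 - 6*x^5/5 - 3*x^4/4 - 7*x^3/3 - x^2 - x at the endpoints):
  F(1) − F(−1) = -287/60 − (257/60) = -136/15.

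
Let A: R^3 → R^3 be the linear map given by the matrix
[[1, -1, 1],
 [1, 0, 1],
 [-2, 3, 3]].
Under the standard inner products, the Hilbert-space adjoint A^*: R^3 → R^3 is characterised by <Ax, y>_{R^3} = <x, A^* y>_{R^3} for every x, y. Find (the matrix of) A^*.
A^* = A^T =
[[1, 1, -2],
 [-1, 0, 3],
 [1, 1, 3]]

For real matrices with standard dot products, the defining identity <Ax, y> = <x, A^* y> gives (Ax)^T y = x^T (A^*) y, i.e. x^T A^T y = x^T (A^*) y. Since this holds for all x, y, we must have A^* = A^T. Therefore
A^* =
[[1, 1, -2],
 [-1, 0, 3],
 [1, 1, 3]].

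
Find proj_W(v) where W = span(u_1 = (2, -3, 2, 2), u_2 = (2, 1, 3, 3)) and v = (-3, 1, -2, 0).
proj_W(v) = (-218/157, 203/157, -249/157, -249/157)

Set up U = [u_1 | ... | u_2] ∈ R^(4×2). The projector onto W = col(U) is P = U (U^T U)^(-1) U^T.
Compute U^T U =
  [21, 13]
  [13, 23],
and U^T v = (-13, -11).
Solve U^T U · c = U^T v for the coefficients: c = (-78/157, -31/157). The projection is proj_W(v) = U c.
Check: (v - proj_W(v)) · u_1 = 0  (should be 0).
Check: (v - proj_W(v)) · u_2 = 0  (should be 0).
Result: proj_W(v) = (-218/157, 203/157, -249/157, -249/157).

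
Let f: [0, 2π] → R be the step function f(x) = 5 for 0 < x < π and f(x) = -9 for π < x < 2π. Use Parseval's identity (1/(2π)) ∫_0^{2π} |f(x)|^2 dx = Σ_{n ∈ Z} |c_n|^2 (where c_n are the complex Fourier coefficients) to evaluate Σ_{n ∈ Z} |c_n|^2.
Σ |c_n|^2 = 53

Parseval equates the L^2 energy of f (normalised by 1/(2π)) with the ℓ^2 sum of its Fourier coefficients: (1/(2π)) ∫_0^{2π} |f|^2 = Σ |c_n|^2.
Compute the left side: (1/(2π)) [∫_0^π 5^2 dx + ∫_π^{2π} (-9)^2 dx] = (1/(2π)) · (25π + 81π) = (25 + 81)/2 = 53.
So Σ_{n ∈ Z} |c_n|^2 = 53.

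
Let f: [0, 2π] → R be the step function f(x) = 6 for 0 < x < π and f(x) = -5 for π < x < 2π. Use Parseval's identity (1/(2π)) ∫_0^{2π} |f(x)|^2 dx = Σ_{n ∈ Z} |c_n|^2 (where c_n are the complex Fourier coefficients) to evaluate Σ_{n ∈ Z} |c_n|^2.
Σ |c_n|^2 = 61/2

Parseval equates the L^2 energy of f (normalised by 1/(2π)) with the ℓ^2 sum of its Fourier coefficients: (1/(2π)) ∫_0^{2π} |f|^2 = Σ |c_n|^2.
Compute the left side: (1/(2π)) [∫_0^π 6^2 dx + ∫_π^{2π} (-5)^2 dx] = (1/(2π)) · (36π + 25π) = (36 + 25)/2 = 61/2.
So Σ_{n ∈ Z} |c_n|^2 = 61/2.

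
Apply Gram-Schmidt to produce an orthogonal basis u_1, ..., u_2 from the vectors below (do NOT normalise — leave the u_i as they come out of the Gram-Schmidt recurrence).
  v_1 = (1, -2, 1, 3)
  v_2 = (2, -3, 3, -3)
Orthogonal basis:
  u_1 = (1, -2, 1, 3)
  u_2 = (28/15, -41/15, 43/15, -17/5)

Apply the Gram-Schmidt recurrence
  u_1 = v_1
  u_i = v_i − Σ_{j<i} ((v_i · u_j) / (u_j · u_j)) · u_j.

Step by step this gives:
  u_1 = (1, -2, 1, 3)
  u_2 = (28/15, -41/15, 43/15, -17/5)

Orthogonality check:
  u_2 · u_1 = 0 (should be 0)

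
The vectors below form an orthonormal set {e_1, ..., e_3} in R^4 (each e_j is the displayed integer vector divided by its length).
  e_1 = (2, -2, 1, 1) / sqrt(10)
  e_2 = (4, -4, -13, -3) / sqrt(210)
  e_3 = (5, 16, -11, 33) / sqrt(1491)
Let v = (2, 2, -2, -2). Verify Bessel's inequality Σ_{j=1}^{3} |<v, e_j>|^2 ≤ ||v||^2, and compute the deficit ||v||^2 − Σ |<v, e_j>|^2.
Σ |<v, e_j>|^2 = 460/71; ||v||^2 = 16; deficit = 676/71

Write each e_j = u_j / sqrt(<u_j, u_j>) where u_j is the displayed integer vector. Then <v, e_j> = <v, u_j> / sqrt(<u_j, u_j>), so |<v, e_j>|^2 = <v, u_j>^2 / <u_j, u_j>.
Coefficients: <v, e_1> = -4/sqrt(10), <v, e_2> = 32/sqrt(210), <v, e_3> = -2/sqrt(1491).
Square and sum: Σ |<v, e_j>|^2 = 460/71.
Compute ||v||^2 = v·v = 16.
Deficit = 16 − 460/71 = 676/71 ≥ 0, confirming Bessel's inequality. (The deficit equals ||v − Σ <v,e_j> e_j||^2, the squared distance from v to span{e_j}.)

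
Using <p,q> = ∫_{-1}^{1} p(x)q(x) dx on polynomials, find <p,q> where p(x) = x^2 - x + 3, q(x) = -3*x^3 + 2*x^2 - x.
<p,q> = 20/3

Expand the product: p(x)·q(x) = -3*x^5 + 5*x^4 - 12*x^3 + 7*x^2 - 3*x.
∫_{-1}^{1} of each monomial x^k gives [2/(k+1) if k even, 0 if k odd]. Integrating term-by-term (or equivalently evaluating the antiderivative F(x) = -x^6/2 + x^5 - 3*x^4 + 7*x^3/3 - 3*x^2/2 at the endpoints):
  F(1) − F(−1) = -5/3 − (-25/3) = 20/3.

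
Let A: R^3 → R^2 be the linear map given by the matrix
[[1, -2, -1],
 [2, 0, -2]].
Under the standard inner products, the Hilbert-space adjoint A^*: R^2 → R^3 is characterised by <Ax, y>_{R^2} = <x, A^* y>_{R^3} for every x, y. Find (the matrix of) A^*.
A^* = A^T =
[[1, 2],
 [-2, 0],
 [-1, -2]]

For real matrices with standard dot products, the defining identity <Ax, y> = <x, A^* y> gives (Ax)^T y = x^T (A^*) y, i.e. x^T A^T y = x^T (A^*) y. Since this holds for all x, y, we must have A^* = A^T. Therefore
A^* =
[[1, 2],
 [-2, 0],
 [-1, -2]].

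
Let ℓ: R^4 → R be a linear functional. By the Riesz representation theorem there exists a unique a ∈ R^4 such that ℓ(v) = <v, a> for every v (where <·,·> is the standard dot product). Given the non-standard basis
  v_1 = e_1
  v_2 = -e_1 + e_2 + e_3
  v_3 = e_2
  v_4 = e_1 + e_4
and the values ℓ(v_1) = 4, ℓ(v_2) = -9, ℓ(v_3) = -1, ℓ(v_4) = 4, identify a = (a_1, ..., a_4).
a = (4, -1, -4, 0)

Write a = (a_1, ..., a_4) in the standard basis. For each basis vector v_i, ℓ(v_i) = <v_i, a> is a linear equation in the a_j's. Collect the n equations into a matrix system V a = ℓ, where row i of V is v_i (expressed in the standard basis). Since V is invertible (lower-triangular with 1s on the diagonal, up to permutation), solve by back-substitution:
  V =
[[1, 0, 0, 0],
 [-1, 1, 1, 0],
 [0, 1, 0, 0],
 [1, 0, 0, 1]]
  V a = (4, -9, -1, 4)
Solving gives a = (4, -1, -4, 0).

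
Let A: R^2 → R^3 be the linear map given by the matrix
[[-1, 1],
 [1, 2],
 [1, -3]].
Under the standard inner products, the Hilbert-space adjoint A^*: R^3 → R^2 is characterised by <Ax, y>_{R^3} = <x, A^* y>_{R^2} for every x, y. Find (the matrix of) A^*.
A^* = A^T =
[[-1, 1, 1],
 [1, 2, -3]]

For real matrices with standard dot products, the defining identity <Ax, y> = <x, A^* y> gives (Ax)^T y = x^T (A^*) y, i.e. x^T A^T y = x^T (A^*) y. Since this holds for all x, y, we must have A^* = A^T. Therefore
A^* =
[[-1, 1, 1],
 [1, 2, -3]].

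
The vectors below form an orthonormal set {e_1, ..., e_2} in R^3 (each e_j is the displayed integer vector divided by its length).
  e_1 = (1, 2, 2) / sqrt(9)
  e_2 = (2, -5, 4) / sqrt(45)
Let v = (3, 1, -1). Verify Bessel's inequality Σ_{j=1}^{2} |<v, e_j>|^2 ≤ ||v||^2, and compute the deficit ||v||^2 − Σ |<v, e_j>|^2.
Σ |<v, e_j>|^2 = 6/5; ||v||^2 = 11; deficit = 49/5

Write each e_j = u_j / sqrt(<u_j, u_j>) where u_j is the displayed integer vector. Then <v, e_j> = <v, u_j> / sqrt(<u_j, u_j>), so |<v, e_j>|^2 = <v, u_j>^2 / <u_j, u_j>.
Coefficients: <v, e_1> = 3/sqrt(9), <v, e_2> = -3/sqrt(45).
Square and sum: Σ |<v, e_j>|^2 = 6/5.
Compute ||v||^2 = v·v = 11.
Deficit = 11 − 6/5 = 49/5 ≥ 0, confirming Bessel's inequality. (The deficit equals ||v − Σ <v,e_j> e_j||^2, the squared distance from v to span{e_j}.)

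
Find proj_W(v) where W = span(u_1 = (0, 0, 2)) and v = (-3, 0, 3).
proj_W(v) = (0, 0, 3)

Set up U = [u_1 | ... | u_1] ∈ R^(3×1). The projector onto W = col(U) is P = U (U^T U)^(-1) U^T.
Compute U^T U =
  [4],
and U^T v = (6).
Solve U^T U · c = U^T v for the coefficients: c = (3/2). The projection is proj_W(v) = U c.
Check: (v - proj_W(v)) · u_1 = 0  (should be 0).
Result: proj_W(v) = (0, 0, 3).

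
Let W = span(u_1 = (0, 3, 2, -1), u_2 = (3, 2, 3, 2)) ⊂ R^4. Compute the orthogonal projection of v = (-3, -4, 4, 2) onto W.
proj_W(v) = (23/44, -173/132, -7/12, 119/132)

Set up U = [u_1 | ... | u_2] ∈ R^(4×2). The projector onto W = col(U) is P = U (U^T U)^(-1) U^T.
Compute U^T U =
  [14, 10]
  [10, 26],
and U^T v = (-6, -1).
Solve U^T U · c = U^T v for the coefficients: c = (-73/132, 23/132). The projection is proj_W(v) = U c.
Check: (v - proj_W(v)) · u_1 = 0  (should be 0).
Check: (v - proj_W(v)) · u_2 = 0  (should be 0).
Result: proj_W(v) = (23/44, -173/132, -7/12, 119/132).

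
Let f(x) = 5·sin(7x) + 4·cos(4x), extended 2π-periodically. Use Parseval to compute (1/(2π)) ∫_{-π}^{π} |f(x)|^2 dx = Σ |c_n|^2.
Σ |c_n|^2 = 41/2

Expand |f|^2 and use orthogonality of {sin(nx), cos(mx)} on [-π, π]:
  ∫_{-π}^{π} sin(nx)^2 dx = π, ∫ cos(mx)^2 dx = π, and cross terms integrate to 0.
So ∫_{-π}^{π} f(x)^2 dx = 5^2 · π + 4^2 · π = (25 + 16)π.
Divide by 2π: (25 + 16)/2 = 41/2.
By Parseval, this equals Σ |c_n|^2.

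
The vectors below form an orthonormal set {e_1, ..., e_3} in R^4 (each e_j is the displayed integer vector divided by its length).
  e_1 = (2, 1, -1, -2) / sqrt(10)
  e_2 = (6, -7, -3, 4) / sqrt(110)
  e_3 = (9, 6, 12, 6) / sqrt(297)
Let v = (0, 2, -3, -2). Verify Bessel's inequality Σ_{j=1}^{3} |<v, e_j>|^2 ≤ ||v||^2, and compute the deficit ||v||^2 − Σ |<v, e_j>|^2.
Σ |<v, e_j>|^2 = 14; ||v||^2 = 17; deficit = 3

Write each e_j = u_j / sqrt(<u_j, u_j>) where u_j is the displayed integer vector. Then <v, e_j> = <v, u_j> / sqrt(<u_j, u_j>), so |<v, e_j>|^2 = <v, u_j>^2 / <u_j, u_j>.
Coefficients: <v, e_1> = 9/sqrt(10), <v, e_2> = -13/sqrt(110), <v, e_3> = -36/sqrt(297).
Square and sum: Σ |<v, e_j>|^2 = 14.
Compute ||v||^2 = v·v = 17.
Deficit = 17 − 14 = 3 ≥ 0, confirming Bessel's inequality. (The deficit equals ||v − Σ <v,e_j> e_j||^2, the squared distance from v to span{e_j}.)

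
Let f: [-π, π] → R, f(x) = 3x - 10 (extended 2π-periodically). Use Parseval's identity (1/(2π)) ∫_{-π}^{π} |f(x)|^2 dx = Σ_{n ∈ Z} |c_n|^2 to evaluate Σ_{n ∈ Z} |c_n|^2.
Σ |c_n|^2 = 3π^2 + 100

Expand and integrate term by term over [-π, π]:
  ∫ (3x)^2 dx = 9·(2π^3/3); ∫ 2·3·(-10)·x dx = 0 (odd integrand); ∫ (-10)^2 dx = 100·2π.
So (1/(2π)) ∫_{-π}^{π} (3x - 10)^2 dx = 9π^2/3 + 100 = 3π^2 + 100.
Parseval ⇒ Σ |c_n|^2 = 3π^2 + 100.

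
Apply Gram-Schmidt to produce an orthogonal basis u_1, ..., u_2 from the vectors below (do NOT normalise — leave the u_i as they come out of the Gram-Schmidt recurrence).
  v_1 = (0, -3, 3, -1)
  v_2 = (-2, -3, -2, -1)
Orthogonal basis:
  u_1 = (0, -3, 3, -1)
  u_2 = (-2, -45/19, -50/19, -15/19)

Apply the Gram-Schmidt recurrence
  u_1 = v_1
  u_i = v_i − Σ_{j<i} ((v_i · u_j) / (u_j · u_j)) · u_j.

Step by step this gives:
  u_1 = (0, -3, 3, -1)
  u_2 = (-2, -45/19, -50/19, -15/19)

Orthogonality check:
  u_2 · u_1 = 0 (should be 0)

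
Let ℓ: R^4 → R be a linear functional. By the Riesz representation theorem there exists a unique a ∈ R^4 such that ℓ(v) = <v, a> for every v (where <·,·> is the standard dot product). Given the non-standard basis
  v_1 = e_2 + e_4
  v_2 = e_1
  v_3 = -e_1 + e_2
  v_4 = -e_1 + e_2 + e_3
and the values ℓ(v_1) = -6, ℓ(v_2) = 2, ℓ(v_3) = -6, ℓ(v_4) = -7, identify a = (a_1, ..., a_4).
a = (2, -4, -1, -2)

Write a = (a_1, ..., a_4) in the standard basis. For each basis vector v_i, ℓ(v_i) = <v_i, a> is a linear equation in the a_j's. Collect the n equations into a matrix system V a = ℓ, where row i of V is v_i (expressed in the standard basis). Since V is invertible (lower-triangular with 1s on the diagonal, up to permutation), solve by back-substitution:
  V =
[[0, 1, 0, 1],
 [1, 0, 0, 0],
 [-1, 1, 0, 0],
 [-1, 1, 1, 0]]
  V a = (-6, 2, -6, -7)
Solving gives a = (2, -4, -1, -2).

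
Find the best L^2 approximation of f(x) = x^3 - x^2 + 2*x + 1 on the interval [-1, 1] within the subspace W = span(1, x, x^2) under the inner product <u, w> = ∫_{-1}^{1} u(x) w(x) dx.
g(x) = -x^2 + 13*x/5 + 1

The best approximation g ∈ W is the orthogonal projection of f onto W. Writing g = a_0 + a_1 x + a_2 x^2, the coefficients solve the normal equations G · a = b where
  G_{ij} = <φ_i, φ_j> and b_i = <f, φ_i>, with φ_0 = 1, φ_1 = x, φ_2 = x^2.
G =
  [2, 0, 2/3]
  [0, 2/3, 0]
  [2/3, 0, 2/5],
b = (4/3, 26/15, 4/15).
Solving gives a_0 = 1, a_1 = 13/5, a_2 = -1, so
  g(x) = -x^2 + 13*x/5 + 1.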